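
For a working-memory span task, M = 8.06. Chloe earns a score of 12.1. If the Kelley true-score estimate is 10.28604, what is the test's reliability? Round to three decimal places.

0.551

T̂ = ρX + (1 − ρ)μ  ⇒  T̂ − μ = ρ(X − μ)
ρ = (T̂ − μ)/(X − μ) = (10.28604 − 8.06) / (12.1 − 8.06) = 2.22604 / 4.04 = 0.55100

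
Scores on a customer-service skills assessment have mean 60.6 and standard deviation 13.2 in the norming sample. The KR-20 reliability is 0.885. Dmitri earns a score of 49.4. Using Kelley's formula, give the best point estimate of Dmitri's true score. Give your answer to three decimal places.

T̂ = 0.885(49.4) + 0.115(60.6) = 43.7190 + 6.9690 = 50.6880 → 50.688

50.688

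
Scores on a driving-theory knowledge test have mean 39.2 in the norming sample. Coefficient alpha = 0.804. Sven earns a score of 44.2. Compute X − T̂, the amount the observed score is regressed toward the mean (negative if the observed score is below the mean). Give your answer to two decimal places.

0.98

Weight the observed score by reliability and the mean by (1 − reliability): T̂ = 0.804·44.2 + 0.196·39.2 = 35.5368 + 7.6832 = 43.2200.
X − T̂ = 44.2 − 43.220 = 0.980 → 0.98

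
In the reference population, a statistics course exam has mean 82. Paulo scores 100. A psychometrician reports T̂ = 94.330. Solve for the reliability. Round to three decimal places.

0.685

T̂ = ρX + (1 − ρ)μ  ⇒  T̂ − μ = ρ(X − μ)
ρ = (T̂ − μ)/(X − μ) = (94.330 − 82) / (100 − 82) = 12.330 / 18.0 = 0.68500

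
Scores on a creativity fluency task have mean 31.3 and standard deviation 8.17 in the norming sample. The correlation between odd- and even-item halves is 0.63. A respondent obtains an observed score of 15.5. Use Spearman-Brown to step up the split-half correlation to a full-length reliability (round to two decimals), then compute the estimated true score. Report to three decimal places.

19.134

Spearman-Brown: ρ = 2r/(1 + r) = 2(0.63)/(1 + 0.63) = 1.260/1.63 = 0.7730 → 0.77
T̂ = 0.77(15.5) + 0.23(31.3) = 11.935 + 7.199 = 19.1340 → 19.134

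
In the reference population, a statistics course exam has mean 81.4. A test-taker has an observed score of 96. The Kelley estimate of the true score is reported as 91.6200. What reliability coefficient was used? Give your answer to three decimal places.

0.700

T̂ = ρX + (1 − ρ)μ  ⇒  T̂ − μ = ρ(X − μ)
ρ = (T̂ − μ)/(X − μ) = (91.6200 − 81.4) / (96 − 81.4) = 10.2200 / 14.6 = 0.70000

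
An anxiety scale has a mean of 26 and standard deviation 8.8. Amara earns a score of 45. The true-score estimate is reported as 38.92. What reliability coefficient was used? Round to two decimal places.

0.68

T̂ = ρX + (1 − ρ)μ  ⇒  T̂ − μ = ρ(X − μ)
ρ = (T̂ − μ)/(X − μ) = (38.92 − 26) / (45 − 26) = 12.92 / 19.0 = 0.6800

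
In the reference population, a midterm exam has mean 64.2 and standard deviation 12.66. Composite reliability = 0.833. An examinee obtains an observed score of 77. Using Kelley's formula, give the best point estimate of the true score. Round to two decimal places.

Regress the observed score toward the mean by the unreliability: T̂ = 0.833·77 + 0.167·64.2 = 64.141 + 10.7214 = 74.862.

74.86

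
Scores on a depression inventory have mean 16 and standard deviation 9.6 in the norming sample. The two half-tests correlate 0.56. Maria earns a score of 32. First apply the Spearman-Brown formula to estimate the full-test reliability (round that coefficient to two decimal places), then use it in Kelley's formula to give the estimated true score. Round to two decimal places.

27.52

Spearman-Brown: ρ = 2r/(1 + r) = 2(0.56)/(1 + 0.56) = 1.120/1.56 = 0.7179 → 0.72
T̂ = ρX + (1 − ρ)μ
  = 0.72 × 32 + 0.28 × 16
  = 23.04 + 4.48
  = 27.520
  ≈ 27.52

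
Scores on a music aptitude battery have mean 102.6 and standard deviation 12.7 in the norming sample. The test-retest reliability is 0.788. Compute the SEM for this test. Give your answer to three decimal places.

SEM = SD · √(1 − ρ) = 12.7 × √0.212 = 12.7 × 0.4604 = 5.8475

5.848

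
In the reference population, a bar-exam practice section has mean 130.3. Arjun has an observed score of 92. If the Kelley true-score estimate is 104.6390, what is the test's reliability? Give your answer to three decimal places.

T̂ = ρX + (1 − ρ)μ  ⇒  T̂ − μ = ρ(X − μ)
ρ = (T̂ − μ)/(X − μ) = (104.6390 − 130.3) / (92 − 130.3) = -25.6610 / -38.3 = 0.67000

0.670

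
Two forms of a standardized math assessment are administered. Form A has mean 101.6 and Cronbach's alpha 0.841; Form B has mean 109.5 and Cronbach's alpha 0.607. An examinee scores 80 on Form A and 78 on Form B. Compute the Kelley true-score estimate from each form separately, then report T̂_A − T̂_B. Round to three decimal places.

T̂_A = 0.841(80) + 0.159(101.6) = 83.43440
T̂_B = 0.607(78) + 0.393(109.5) = 90.37950
T̂_A − T̂_B = -6.94510

-6.945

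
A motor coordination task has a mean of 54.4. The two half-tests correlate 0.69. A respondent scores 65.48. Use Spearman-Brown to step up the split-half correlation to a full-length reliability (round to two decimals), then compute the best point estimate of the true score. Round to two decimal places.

63.49

Spearman-Brown: ρ = 2r/(1 + r) = 2(0.69)/(1 + 0.69) = 1.380/1.69 = 0.8166 → 0.82
T̂ = 0.82(65.48) + 0.18(54.4) = 53.6936 + 9.792 = 63.486 → 63.49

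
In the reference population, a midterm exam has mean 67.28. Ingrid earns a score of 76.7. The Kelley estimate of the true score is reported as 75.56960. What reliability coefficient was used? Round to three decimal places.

0.880

T̂ = ρX + (1 − ρ)μ  ⇒  T̂ − μ = ρ(X − μ)
ρ = (T̂ − μ)/(X − μ) = (75.56960 − 67.28) / (76.7 − 67.28) = 8.28960 / 9.42 = 0.88000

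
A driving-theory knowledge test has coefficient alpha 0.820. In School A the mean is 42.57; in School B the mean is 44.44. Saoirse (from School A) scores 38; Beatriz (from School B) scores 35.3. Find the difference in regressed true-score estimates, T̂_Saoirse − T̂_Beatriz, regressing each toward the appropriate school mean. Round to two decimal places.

1.88

T̂_Saoirse = 0.820(38) + 0.180(42.57) = 38.8226
T̂_Beatriz = 0.820(35.3) + 0.180(44.44) = 36.9452
Difference = 38.8226 − 36.9452 = 1.8774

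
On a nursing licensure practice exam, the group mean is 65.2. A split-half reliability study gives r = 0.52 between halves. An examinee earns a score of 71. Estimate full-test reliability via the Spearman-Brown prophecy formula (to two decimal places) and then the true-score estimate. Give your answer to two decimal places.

Spearman-Brown: ρ = 2r/(1 + r) = 2(0.52)/(1 + 0.52) = 1.040/1.52 = 0.6842 → 0.68
Weight the observed score by reliability and the mean by (1 − reliability): T̂ = 0.68·71 + 0.32·65.2 = 48.28 + 20.864 = 69.144.

69.14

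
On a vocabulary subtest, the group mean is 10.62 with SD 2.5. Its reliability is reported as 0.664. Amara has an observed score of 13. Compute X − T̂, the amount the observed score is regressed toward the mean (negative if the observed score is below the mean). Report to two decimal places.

0.80

Regress the observed score toward the mean by the unreliability: T̂ = 0.664·13 + 0.336·10.62 = 8.632 + 3.56832 = 12.2003.
X − T̂ = 13 − 12.200 = 0.800 → 0.80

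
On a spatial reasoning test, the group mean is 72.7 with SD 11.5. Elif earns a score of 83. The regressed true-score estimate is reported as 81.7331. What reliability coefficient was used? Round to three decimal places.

0.877

T̂ = ρX + (1 − ρ)μ  ⇒  T̂ − μ = ρ(X − μ)
ρ = (T̂ − μ)/(X − μ) = (81.7331 − 72.7) / (83 − 72.7) = 9.0331 / 10.3 = 0.87700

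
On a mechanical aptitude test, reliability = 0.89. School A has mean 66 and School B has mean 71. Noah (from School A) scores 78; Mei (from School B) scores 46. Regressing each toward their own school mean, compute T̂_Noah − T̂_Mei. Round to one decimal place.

27.9

T̂_Noah = 0.89(78) + 0.11(66) = 76.680
T̂_Mei = 0.89(46) + 0.11(71) = 48.750
Difference = 76.680 − 48.750 = 27.930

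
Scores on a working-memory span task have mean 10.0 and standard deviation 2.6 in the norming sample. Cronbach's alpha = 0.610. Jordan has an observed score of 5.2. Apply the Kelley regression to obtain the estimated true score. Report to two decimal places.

T̂ = ρX + (1 − ρ)μ
  = 0.610 × 5.2 + 0.390 × 10.0
  = 3.1720 + 3.9000
  = 7.072
  ≈ 7.07

7.07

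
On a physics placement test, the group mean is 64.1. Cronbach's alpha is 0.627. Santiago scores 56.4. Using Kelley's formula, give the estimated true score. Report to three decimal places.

59.272

T̂ = 0.627(56.4) + 0.373(64.1) = 35.3628 + 23.9093 = 59.2721 → 59.272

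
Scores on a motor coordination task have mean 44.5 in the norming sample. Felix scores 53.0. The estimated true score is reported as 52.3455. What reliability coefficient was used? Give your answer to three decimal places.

0.923

T̂ = ρX + (1 − ρ)μ  ⇒  T̂ − μ = ρ(X − μ)
ρ = (T̂ − μ)/(X − μ) = (52.3455 − 44.5) / (53.0 − 44.5) = 7.8455 / 8.5 = 0.92300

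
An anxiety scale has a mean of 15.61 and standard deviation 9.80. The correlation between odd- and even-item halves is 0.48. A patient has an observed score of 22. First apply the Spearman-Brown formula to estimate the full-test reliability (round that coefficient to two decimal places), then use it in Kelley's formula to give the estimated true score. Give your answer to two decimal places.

Spearman-Brown: ρ = 2r/(1 + r) = 2(0.48)/(1 + 0.48) = 0.960/1.48 = 0.6486 → 0.65
T̂ = 0.65(22) + 0.35(15.61) = 14.30 + 5.4635 = 19.764 → 19.76

19.76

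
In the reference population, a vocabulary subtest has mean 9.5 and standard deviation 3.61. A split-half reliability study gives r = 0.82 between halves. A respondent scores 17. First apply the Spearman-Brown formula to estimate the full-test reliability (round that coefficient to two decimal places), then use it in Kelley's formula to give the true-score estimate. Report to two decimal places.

Spearman-Brown: ρ = 2r/(1 + r) = 2(0.82)/(1 + 0.82) = 1.640/1.82 = 0.9011 → 0.90
Kelley's formula gives T̂ = 0.90·17 + 0.10·9.5 = 15.30 + 0.950 = 16.250.

16.25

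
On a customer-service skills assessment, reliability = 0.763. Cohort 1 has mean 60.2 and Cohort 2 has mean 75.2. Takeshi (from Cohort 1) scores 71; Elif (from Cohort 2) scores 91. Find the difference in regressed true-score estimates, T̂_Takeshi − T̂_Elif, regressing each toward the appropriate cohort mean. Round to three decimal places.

-18.815

T̂_Takeshi = 0.763(71) + 0.237(60.2) = 68.44040
T̂_Elif = 0.763(91) + 0.237(75.2) = 87.25540
Difference = 68.44040 − 87.25540 = -18.81500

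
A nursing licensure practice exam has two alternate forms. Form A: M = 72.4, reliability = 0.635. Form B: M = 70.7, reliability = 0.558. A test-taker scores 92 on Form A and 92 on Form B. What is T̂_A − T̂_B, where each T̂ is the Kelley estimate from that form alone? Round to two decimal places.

T̂_A = 0.635(92) + 0.365(72.4) = 84.8460
T̂_B = 0.558(92) + 0.442(70.7) = 82.5854
T̂_A − T̂_B = 2.2606

2.26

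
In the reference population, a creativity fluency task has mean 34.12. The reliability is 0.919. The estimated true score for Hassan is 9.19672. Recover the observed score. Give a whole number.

T̂ = ρX + (1 − ρ)μ  ⇒  X = (T̂ − (1 − ρ)μ) / ρ
X = (9.19672 − 0.081 × 34.12) / 0.919 = (9.19672 − 2.76372) / 0.919 = 6.43300 / 0.919 = 7.00

7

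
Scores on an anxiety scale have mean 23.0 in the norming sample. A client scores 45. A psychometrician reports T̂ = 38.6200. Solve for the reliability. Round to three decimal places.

T̂ = ρX + (1 − ρ)μ  ⇒  T̂ − μ = ρ(X − μ)
ρ = (T̂ − μ)/(X − μ) = (38.6200 − 23.0) / (45 − 23.0) = 15.6200 / 22.0 = 0.71000

0.710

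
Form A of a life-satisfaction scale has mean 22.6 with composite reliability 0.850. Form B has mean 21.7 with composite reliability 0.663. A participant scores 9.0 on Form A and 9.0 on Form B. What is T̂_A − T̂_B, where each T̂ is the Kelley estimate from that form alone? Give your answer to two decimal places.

T̂_A = 0.850(9.0) + 0.150(22.6) = 11.0400
T̂_B = 0.663(9.0) + 0.337(21.7) = 13.2799
T̂_A − T̂_B = -2.2399

-2.24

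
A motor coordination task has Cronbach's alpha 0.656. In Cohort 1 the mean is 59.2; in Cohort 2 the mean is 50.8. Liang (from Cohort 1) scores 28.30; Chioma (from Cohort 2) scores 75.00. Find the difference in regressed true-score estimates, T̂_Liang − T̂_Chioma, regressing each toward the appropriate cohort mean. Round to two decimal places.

T̂_Liang = 0.656(28.30) + 0.344(59.2) = 38.9296
T̂_Chioma = 0.656(75.00) + 0.344(50.8) = 66.6752
Difference = 38.9296 − 66.6752 = -27.7456

-27.75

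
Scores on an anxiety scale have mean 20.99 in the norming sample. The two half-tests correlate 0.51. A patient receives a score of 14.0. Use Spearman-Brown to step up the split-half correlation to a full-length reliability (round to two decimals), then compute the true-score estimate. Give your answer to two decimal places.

16.24

Spearman-Brown: ρ = 2r/(1 + r) = 2(0.51)/(1 + 0.51) = 1.020/1.51 = 0.6755 → 0.68
T̂ = ρX + (1 − ρ)μ
  = 0.68 × 14.0 + 0.32 × 20.99
  = 9.520 + 6.7168
  = 16.237
  ≈ 16.24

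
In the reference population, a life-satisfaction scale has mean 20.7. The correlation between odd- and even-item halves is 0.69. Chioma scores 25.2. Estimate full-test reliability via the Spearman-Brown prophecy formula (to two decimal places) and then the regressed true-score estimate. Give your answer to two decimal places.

24.39

Spearman-Brown: ρ = 2r/(1 + r) = 2(0.69)/(1 + 0.69) = 1.380/1.69 = 0.8166 → 0.82
T̂ = 0.82(25.2) + 0.18(20.7) = 20.664 + 3.726 = 24.390 → 24.39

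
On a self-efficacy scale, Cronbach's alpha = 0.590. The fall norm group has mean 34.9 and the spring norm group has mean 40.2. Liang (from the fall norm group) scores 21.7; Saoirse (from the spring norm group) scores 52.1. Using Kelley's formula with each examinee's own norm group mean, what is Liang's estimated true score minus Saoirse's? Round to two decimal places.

T̂_Liang = 0.590(21.7) + 0.410(34.9) = 27.1120
T̂_Saoirse = 0.590(52.1) + 0.410(40.2) = 47.2210
Difference = 27.1120 − 47.2210 = -20.1090

-20.11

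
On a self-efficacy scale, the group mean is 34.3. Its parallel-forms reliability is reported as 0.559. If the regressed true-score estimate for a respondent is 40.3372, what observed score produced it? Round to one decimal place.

45.1

T̂ = ρX + (1 − ρ)μ  ⇒  X = (T̂ − (1 − ρ)μ) / ρ
X = (40.3372 − 0.441 × 34.3) / 0.559 = (40.3372 − 15.1263) / 0.559 = 25.2109 / 0.559 = 45.100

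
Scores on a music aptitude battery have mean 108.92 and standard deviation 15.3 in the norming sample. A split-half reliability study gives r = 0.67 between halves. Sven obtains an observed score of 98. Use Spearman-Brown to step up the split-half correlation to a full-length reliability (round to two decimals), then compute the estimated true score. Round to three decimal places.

Spearman-Brown: ρ = 2r/(1 + r) = 2(0.67)/(1 + 0.67) = 1.340/1.67 = 0.8024 → 0.80
T̂ = 0.80(98) + 0.20(108.92) = 78.40 + 21.7840 = 100.1840 → 100.184

100.184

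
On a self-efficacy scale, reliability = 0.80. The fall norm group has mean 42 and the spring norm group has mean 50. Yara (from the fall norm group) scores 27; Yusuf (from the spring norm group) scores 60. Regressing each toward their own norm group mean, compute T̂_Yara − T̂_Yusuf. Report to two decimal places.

T̂_Yara = 0.80(27) + 0.20(42) = 30.0000
T̂_Yusuf = 0.80(60) + 0.20(50) = 58.0000
Difference = 30.0000 − 58.0000 = -28.0000

-28.00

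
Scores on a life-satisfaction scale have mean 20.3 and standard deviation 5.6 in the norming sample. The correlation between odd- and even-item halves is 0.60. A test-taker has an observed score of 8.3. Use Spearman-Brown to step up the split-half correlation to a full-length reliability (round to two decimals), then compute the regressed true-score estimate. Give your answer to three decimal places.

11.300

Spearman-Brown: ρ = 2r/(1 + r) = 2(0.60)/(1 + 0.60) = 1.200/1.60 = 0.7500 → 0.75
T̂ = ρX + (1 − ρ)μ
  = 0.75 × 8.3 + 0.25 × 20.3
  = 6.225 + 5.075
  = 11.3000
  ≈ 11.300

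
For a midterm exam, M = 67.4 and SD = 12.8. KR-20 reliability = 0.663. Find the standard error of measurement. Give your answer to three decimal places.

SEM = SD · √(1 − ρ) = 12.8 × √0.337 = 12.8 × 0.5805 = 7.4306

7.431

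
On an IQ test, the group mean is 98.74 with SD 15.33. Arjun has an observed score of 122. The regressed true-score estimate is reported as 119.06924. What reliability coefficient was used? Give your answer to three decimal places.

0.874

T̂ = ρX + (1 − ρ)μ  ⇒  T̂ − μ = ρ(X − μ)
ρ = (T̂ − μ)/(X − μ) = (119.06924 − 98.74) / (122 − 98.74) = 20.32924 / 23.26 = 0.87400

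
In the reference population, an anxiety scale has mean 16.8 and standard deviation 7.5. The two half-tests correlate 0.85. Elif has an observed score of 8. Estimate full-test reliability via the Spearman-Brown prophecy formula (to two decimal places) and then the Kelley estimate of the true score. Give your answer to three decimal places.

Spearman-Brown: ρ = 2r/(1 + r) = 2(0.85)/(1 + 0.85) = 1.700/1.85 = 0.9189 → 0.92
T̂ = 0.92(8) + 0.08(16.8) = 7.36 + 1.344 = 8.7040 → 8.704

8.704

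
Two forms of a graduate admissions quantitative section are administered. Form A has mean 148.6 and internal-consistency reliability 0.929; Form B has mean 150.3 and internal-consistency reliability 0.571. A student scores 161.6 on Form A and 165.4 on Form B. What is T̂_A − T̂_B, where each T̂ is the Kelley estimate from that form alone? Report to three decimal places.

1.755

T̂_A = 0.929(161.6) + 0.071(148.6) = 160.67700
T̂_B = 0.571(165.4) + 0.429(150.3) = 158.92210
T̂_A − T̂_B = 1.75490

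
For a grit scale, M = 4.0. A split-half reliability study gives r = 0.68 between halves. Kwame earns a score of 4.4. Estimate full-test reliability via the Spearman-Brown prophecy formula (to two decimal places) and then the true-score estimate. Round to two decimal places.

Spearman-Brown: ρ = 2r/(1 + r) = 2(0.68)/(1 + 0.68) = 1.360/1.68 = 0.8095 → 0.81
T̂ = ρX + (1 − ρ)μ
  = 0.81 × 4.4 + 0.19 × 4.0
  = 3.564 + 0.760
  = 4.324
  ≈ 4.32

4.32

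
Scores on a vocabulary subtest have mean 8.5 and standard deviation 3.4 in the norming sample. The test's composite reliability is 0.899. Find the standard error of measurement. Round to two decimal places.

SEM = SD · √(1 − ρ) = 3.4 × √0.101 = 3.4 × 0.3178 = 1.081

1.08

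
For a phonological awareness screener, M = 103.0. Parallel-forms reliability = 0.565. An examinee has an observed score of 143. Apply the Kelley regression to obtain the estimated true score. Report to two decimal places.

125.60

Weight the observed score by reliability and the mean by (1 − reliability): T̂ = 0.565·143 + 0.435·103.0 = 80.795 + 44.8050 = 125.600.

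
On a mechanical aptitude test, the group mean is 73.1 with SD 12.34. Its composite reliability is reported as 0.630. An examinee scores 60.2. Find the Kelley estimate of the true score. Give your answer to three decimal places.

Regress the observed score toward the mean by the unreliability: T̂ = 0.630·60.2 + 0.370·73.1 = 37.9260 + 27.0470 = 64.9730.

64.973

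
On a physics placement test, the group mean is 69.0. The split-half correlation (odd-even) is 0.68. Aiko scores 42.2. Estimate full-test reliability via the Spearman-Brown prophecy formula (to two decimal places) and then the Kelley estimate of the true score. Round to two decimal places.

Spearman-Brown: ρ = 2r/(1 + r) = 2(0.68)/(1 + 0.68) = 1.360/1.68 = 0.8095 → 0.81
T̂ = 0.81(42.2) + 0.19(69.0) = 34.182 + 13.110 = 47.292 → 47.29

47.29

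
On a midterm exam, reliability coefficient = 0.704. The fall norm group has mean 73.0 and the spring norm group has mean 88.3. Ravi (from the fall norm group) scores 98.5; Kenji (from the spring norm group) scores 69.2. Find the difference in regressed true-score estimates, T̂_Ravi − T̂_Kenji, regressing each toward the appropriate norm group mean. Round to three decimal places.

T̂_Ravi = 0.704(98.5) + 0.296(73.0) = 90.95200
T̂_Kenji = 0.704(69.2) + 0.296(88.3) = 74.85360
Difference = 90.95200 − 74.85360 = 16.09840

16.098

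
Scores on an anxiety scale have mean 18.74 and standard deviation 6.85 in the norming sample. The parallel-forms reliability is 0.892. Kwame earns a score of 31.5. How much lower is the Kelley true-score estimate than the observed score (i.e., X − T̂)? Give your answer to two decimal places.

1.38

Regress the observed score toward the mean by the unreliability: T̂ = 0.892·31.5 + 0.108·18.74 = 28.0980 + 2.02392 = 30.1219.
X − T̂ = 31.5 − 30.122 = 1.378 → 1.38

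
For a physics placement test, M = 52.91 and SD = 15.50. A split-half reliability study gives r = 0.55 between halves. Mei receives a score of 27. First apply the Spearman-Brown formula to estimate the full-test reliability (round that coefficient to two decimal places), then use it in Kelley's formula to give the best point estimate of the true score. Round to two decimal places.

34.51

Spearman-Brown: ρ = 2r/(1 + r) = 2(0.55)/(1 + 0.55) = 1.100/1.55 = 0.7097 → 0.71
T̂ = ρX + (1 − ρ)μ
  = 0.71 × 27 + 0.29 × 52.91
  = 19.17 + 15.3439
  = 34.514
  ≈ 34.51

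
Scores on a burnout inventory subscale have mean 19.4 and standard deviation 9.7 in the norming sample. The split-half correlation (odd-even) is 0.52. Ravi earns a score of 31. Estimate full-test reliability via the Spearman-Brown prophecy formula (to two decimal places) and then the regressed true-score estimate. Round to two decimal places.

Spearman-Brown: ρ = 2r/(1 + r) = 2(0.52)/(1 + 0.52) = 1.040/1.52 = 0.6842 → 0.68
T̂ = ρX + (1 − ρ)μ
  = 0.68 × 31 + 0.32 × 19.4
  = 21.08 + 6.208
  = 27.288
  ≈ 27.29

27.29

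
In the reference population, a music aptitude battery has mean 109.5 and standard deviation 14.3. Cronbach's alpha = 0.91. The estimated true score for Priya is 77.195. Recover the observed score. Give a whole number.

74

T̂ = ρX + (1 − ρ)μ  ⇒  X = (T̂ − (1 − ρ)μ) / ρ
X = (77.195 − 0.09 × 109.5) / 0.91 = (77.195 − 9.855) / 0.91 = 67.340 / 0.91 = 74.00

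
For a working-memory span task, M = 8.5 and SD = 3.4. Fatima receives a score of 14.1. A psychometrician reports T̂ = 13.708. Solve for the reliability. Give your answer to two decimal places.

0.93

T̂ = ρX + (1 − ρ)μ  ⇒  T̂ − μ = ρ(X − μ)
ρ = (T̂ − μ)/(X − μ) = (13.708 − 8.5) / (14.1 − 8.5) = 5.208 / 5.6 = 0.9300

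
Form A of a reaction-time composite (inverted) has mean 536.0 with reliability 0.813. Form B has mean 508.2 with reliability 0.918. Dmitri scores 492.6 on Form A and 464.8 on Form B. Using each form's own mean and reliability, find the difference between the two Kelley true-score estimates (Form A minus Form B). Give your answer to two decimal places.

32.36

T̂_A = 0.813(492.6) + 0.187(536.0) = 500.7158
T̂_B = 0.918(464.8) + 0.082(508.2) = 468.3588
T̂_A − T̂_B = 32.3570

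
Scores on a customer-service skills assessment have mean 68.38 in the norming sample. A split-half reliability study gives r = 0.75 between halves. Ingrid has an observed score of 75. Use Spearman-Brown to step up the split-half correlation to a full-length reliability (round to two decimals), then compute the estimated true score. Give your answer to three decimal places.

74.073

Spearman-Brown: ρ = 2r/(1 + r) = 2(0.75)/(1 + 0.75) = 1.500/1.75 = 0.8571 → 0.86
Regress the observed score toward the mean by the unreliability: T̂ = 0.86·75 + 0.14·68.38 = 64.50 + 9.5732 = 74.0732.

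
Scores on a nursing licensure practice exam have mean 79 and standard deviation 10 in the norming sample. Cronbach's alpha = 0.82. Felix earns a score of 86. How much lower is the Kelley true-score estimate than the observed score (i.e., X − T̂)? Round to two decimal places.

1.26

Regress the observed score toward the mean by the unreliability: T̂ = 0.82·86 + 0.18·79 = 70.52 + 14.22 = 84.7400.
X − T̂ = 86 − 84.740 = 1.260 → 1.26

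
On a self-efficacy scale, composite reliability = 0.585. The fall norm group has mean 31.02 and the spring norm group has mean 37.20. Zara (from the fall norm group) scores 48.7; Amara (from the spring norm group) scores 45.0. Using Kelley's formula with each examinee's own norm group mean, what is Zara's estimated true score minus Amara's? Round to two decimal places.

-0.40

T̂_Zara = 0.585(48.7) + 0.415(31.02) = 41.3628
T̂_Amara = 0.585(45.0) + 0.415(37.20) = 41.7630
Difference = 41.3628 − 41.7630 = -0.4002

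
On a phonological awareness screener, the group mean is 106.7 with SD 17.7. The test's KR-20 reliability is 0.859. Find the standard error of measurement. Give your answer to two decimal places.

6.65

SEM = SD · √(1 − ρ) = 17.7 × √0.141 = 17.7 × 0.3755 = 6.646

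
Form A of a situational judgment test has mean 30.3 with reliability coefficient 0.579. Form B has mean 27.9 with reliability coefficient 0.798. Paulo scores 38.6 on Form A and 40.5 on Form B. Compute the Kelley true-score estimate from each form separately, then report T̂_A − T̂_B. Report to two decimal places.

-2.85

T̂_A = 0.579(38.6) + 0.421(30.3) = 35.1057
T̂_B = 0.798(40.5) + 0.202(27.9) = 37.9548
T̂_A − T̂_B = -2.8491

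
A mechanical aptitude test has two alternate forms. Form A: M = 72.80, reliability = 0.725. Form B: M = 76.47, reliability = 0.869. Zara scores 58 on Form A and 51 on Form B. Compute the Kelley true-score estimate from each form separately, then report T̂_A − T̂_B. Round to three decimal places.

7.733

T̂_A = 0.725(58) + 0.275(72.80) = 62.07000
T̂_B = 0.869(51) + 0.131(76.47) = 54.33657
T̂_A − T̂_B = 7.73343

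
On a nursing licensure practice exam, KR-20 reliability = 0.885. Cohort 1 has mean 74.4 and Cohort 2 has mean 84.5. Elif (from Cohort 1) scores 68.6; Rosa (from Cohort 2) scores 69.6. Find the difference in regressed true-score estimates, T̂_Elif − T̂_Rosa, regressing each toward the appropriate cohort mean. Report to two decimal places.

-2.05

T̂_Elif = 0.885(68.6) + 0.115(74.4) = 69.2670
T̂_Rosa = 0.885(69.6) + 0.115(84.5) = 71.3135
Difference = 69.2670 − 71.3135 = -2.0465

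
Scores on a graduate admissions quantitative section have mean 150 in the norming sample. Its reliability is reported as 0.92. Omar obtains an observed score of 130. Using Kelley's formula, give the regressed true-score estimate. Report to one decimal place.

Weight the observed score by reliability and the mean by (1 − reliability): T̂ = 0.92·130 + 0.08·150 = 119.60 + 12.00 = 131.60.

131.6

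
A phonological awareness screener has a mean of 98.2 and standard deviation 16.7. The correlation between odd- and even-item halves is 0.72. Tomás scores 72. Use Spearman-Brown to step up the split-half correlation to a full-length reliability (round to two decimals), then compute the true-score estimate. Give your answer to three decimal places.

76.192

Spearman-Brown: ρ = 2r/(1 + r) = 2(0.72)/(1 + 0.72) = 1.440/1.72 = 0.8372 → 0.84
T̂ = 0.84(72) + 0.16(98.2) = 60.48 + 15.712 = 76.1920 → 76.192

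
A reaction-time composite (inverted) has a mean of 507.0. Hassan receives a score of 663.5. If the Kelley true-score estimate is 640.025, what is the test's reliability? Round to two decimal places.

T̂ = ρX + (1 − ρ)μ  ⇒  T̂ − μ = ρ(X − μ)
ρ = (T̂ − μ)/(X − μ) = (640.025 − 507.0) / (663.5 − 507.0) = 133.025 / 156.5 = 0.8500

0.85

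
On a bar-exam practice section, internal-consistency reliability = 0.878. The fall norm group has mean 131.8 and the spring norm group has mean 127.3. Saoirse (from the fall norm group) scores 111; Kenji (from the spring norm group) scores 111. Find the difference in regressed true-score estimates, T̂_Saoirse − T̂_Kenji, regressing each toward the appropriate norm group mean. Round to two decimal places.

0.55

T̂_Saoirse = 0.878(111) + 0.122(131.8) = 113.5376
T̂_Kenji = 0.878(111) + 0.122(127.3) = 112.9886
Difference = 113.5376 − 112.9886 = 0.5490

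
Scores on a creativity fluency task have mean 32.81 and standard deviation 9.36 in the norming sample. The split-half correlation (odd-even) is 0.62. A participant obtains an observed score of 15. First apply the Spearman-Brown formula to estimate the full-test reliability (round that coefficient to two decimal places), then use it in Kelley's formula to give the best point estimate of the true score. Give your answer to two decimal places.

19.10

Spearman-Brown: ρ = 2r/(1 + r) = 2(0.62)/(1 + 0.62) = 1.240/1.62 = 0.7654 → 0.77
Regress the observed score toward the mean by the unreliability: T̂ = 0.77·15 + 0.23·32.81 = 11.55 + 7.5463 = 19.096.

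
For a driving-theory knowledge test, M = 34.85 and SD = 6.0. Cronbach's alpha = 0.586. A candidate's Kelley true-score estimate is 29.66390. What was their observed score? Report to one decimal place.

26.0

T̂ = ρX + (1 − ρ)μ  ⇒  X = (T̂ − (1 − ρ)μ) / ρ
X = (29.66390 − 0.414 × 34.85) / 0.586 = (29.66390 − 14.42790) / 0.586 = 15.23600 / 0.586 = 26.000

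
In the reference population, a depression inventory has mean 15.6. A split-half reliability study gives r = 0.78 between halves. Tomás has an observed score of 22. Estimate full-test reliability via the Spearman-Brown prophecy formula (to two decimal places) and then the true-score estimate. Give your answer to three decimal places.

21.232

Spearman-Brown: ρ = 2r/(1 + r) = 2(0.78)/(1 + 0.78) = 1.560/1.78 = 0.8764 → 0.88
T̂ = 0.88(22) + 0.12(15.6) = 19.36 + 1.872 = 21.2320 → 21.232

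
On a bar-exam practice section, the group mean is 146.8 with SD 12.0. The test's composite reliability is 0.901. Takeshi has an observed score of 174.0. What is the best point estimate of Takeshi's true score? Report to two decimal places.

T̂ = ρX + (1 − ρ)μ
  = 0.901 × 174.0 + 0.099 × 146.8
  = 156.7740 + 14.5332
  = 171.307
  ≈ 171.31

171.31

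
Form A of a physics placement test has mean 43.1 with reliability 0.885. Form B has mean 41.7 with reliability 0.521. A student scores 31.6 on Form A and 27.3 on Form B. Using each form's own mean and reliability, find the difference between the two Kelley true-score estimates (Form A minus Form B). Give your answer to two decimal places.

T̂_A = 0.885(31.6) + 0.115(43.1) = 32.9225
T̂_B = 0.521(27.3) + 0.479(41.7) = 34.1976
T̂_A − T̂_B = -1.2751

-1.28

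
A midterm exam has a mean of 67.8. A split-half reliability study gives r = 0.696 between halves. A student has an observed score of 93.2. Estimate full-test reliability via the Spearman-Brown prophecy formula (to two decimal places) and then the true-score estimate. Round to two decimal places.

88.63

Spearman-Brown: ρ = 2r/(1 + r) = 2(0.696)/(1 + 0.696) = 1.3920/1.696 = 0.8208 → 0.82
T̂ = 0.82(93.2) + 0.18(67.8) = 76.424 + 12.204 = 88.628 → 88.63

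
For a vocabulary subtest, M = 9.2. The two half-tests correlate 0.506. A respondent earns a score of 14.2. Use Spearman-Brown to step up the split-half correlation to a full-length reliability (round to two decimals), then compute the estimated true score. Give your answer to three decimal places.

12.550

Spearman-Brown: ρ = 2r/(1 + r) = 2(0.506)/(1 + 0.506) = 1.0120/1.506 = 0.6720 → 0.67
Weight the observed score by reliability and the mean by (1 − reliability): T̂ = 0.67·14.2 + 0.33·9.2 = 9.514 + 3.036 = 12.5500.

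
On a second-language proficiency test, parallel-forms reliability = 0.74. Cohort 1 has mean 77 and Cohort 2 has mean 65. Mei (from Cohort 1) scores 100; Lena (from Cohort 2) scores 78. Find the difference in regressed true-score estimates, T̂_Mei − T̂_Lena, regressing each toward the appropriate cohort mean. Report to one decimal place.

19.4

T̂_Mei = 0.74(100) + 0.26(77) = 94.020
T̂_Lena = 0.74(78) + 0.26(65) = 74.620
Difference = 94.020 − 74.620 = 19.400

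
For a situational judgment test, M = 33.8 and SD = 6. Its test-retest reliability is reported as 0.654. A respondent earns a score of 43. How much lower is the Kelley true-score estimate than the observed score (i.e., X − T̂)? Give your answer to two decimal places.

3.18

T̂ = 0.654(43) + 0.346(33.8) = 28.122 + 11.6948 = 39.8168 → 39.817
X − T̂ = 43 − 39.817 = 3.183 → 3.18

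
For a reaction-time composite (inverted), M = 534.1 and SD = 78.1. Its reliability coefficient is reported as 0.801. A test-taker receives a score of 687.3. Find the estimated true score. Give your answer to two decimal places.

Regress the observed score toward the mean by the unreliability: T̂ = 0.801·687.3 + 0.199·534.1 = 550.5273 + 106.2859 = 656.813.

656.81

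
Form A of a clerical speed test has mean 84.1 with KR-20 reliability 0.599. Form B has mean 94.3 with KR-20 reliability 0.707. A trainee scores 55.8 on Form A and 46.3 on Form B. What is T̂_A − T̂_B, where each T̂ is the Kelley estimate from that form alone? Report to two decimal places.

6.78

T̂_A = 0.599(55.8) + 0.401(84.1) = 67.1483
T̂_B = 0.707(46.3) + 0.293(94.3) = 60.3640
T̂_A − T̂_B = 6.7843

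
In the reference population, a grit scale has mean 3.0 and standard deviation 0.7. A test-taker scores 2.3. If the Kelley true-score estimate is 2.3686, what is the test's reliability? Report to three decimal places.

0.902

T̂ = ρX + (1 − ρ)μ  ⇒  T̂ − μ = ρ(X − μ)
ρ = (T̂ − μ)/(X − μ) = (2.3686 − 3.0) / (2.3 − 3.0) = -0.6314 / -0.7 = 0.90200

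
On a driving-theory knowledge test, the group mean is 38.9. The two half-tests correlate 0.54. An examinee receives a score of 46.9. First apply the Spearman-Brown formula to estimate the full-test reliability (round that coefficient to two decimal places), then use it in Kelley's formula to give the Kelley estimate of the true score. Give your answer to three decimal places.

44.500

Spearman-Brown: ρ = 2r/(1 + r) = 2(0.54)/(1 + 0.54) = 1.080/1.54 = 0.7013 → 0.70
T̂ = 0.70(46.9) + 0.30(38.9) = 32.830 + 11.670 = 44.5000 → 44.500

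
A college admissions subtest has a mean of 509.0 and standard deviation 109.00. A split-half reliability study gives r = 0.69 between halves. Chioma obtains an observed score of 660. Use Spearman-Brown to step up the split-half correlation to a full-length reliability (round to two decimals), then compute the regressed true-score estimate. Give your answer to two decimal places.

Spearman-Brown: ρ = 2r/(1 + r) = 2(0.69)/(1 + 0.69) = 1.380/1.69 = 0.8166 → 0.82
Regress the observed score toward the mean by the unreliability: T̂ = 0.82·660 + 0.18·509.0 = 541.20 + 91.620 = 632.820.

632.82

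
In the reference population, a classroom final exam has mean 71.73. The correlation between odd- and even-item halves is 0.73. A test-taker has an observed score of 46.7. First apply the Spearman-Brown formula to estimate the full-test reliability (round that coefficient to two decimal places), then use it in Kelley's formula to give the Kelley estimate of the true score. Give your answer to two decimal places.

Spearman-Brown: ρ = 2r/(1 + r) = 2(0.73)/(1 + 0.73) = 1.460/1.73 = 0.8439 → 0.84
Regress the observed score toward the mean by the unreliability: T̂ = 0.84·46.7 + 0.16·71.73 = 39.228 + 11.4768 = 50.705.

50.70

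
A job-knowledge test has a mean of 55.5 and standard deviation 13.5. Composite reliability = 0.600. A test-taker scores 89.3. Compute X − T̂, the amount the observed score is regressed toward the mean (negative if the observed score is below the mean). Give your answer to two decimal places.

13.52

T̂ = 0.600(89.3) + 0.400(55.5) = 53.5800 + 22.2000 = 75.7800 → 75.780
X − T̂ = 89.3 − 75.780 = 13.520 → 13.52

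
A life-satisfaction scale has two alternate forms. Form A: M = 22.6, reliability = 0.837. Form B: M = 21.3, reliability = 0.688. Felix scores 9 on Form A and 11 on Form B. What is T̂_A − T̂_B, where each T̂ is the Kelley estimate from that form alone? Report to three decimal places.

-2.997

T̂_A = 0.837(9) + 0.163(22.6) = 11.21680
T̂_B = 0.688(11) + 0.312(21.3) = 14.21360
T̂_A − T̂_B = -2.99680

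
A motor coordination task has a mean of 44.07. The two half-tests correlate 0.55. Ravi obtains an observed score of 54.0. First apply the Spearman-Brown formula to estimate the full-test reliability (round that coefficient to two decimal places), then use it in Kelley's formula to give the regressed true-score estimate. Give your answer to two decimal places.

Spearman-Brown: ρ = 2r/(1 + r) = 2(0.55)/(1 + 0.55) = 1.100/1.55 = 0.7097 → 0.71
T̂ = ρX + (1 − ρ)μ
  = 0.71 × 54.0 + 0.29 × 44.07
  = 38.340 + 12.7803
  = 51.120
  ≈ 51.12

51.12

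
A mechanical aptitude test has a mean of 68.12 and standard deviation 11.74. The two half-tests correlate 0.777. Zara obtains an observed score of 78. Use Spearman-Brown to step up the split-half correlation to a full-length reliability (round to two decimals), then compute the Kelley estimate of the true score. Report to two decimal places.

76.72

Spearman-Brown: ρ = 2r/(1 + r) = 2(0.777)/(1 + 0.777) = 1.5540/1.777 = 0.8745 → 0.87
T̂ = 0.87(78) + 0.13(68.12) = 67.86 + 8.8556 = 76.716 → 76.72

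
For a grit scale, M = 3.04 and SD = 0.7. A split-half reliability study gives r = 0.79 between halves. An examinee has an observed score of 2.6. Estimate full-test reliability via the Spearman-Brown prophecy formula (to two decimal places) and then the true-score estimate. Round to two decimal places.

Spearman-Brown: ρ = 2r/(1 + r) = 2(0.79)/(1 + 0.79) = 1.580/1.79 = 0.8827 → 0.88
T̂ = ρX + (1 − ρ)μ
  = 0.88 × 2.6 + 0.12 × 3.04
  = 2.288 + 0.3648
  = 2.653
  ≈ 2.65

2.65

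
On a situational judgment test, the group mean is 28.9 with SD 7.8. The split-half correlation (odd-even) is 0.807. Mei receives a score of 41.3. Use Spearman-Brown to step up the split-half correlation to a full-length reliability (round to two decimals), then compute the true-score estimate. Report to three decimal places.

39.936

Spearman-Brown: ρ = 2r/(1 + r) = 2(0.807)/(1 + 0.807) = 1.6140/1.807 = 0.8932 → 0.89
Kelley's formula gives T̂ = 0.89·41.3 + 0.11·28.9 = 36.757 + 3.179 = 39.9360.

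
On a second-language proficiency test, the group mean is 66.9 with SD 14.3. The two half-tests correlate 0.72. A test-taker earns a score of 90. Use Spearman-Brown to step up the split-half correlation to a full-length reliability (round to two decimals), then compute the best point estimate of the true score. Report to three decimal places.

Spearman-Brown: ρ = 2r/(1 + r) = 2(0.72)/(1 + 0.72) = 1.440/1.72 = 0.8372 → 0.84
T̂ = ρX + (1 − ρ)μ
  = 0.84 × 90 + 0.16 × 66.9
  = 75.60 + 10.704
  = 86.3040
  ≈ 86.304

86.304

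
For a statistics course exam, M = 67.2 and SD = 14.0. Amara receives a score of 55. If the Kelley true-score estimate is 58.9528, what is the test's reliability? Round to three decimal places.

0.676

T̂ = ρX + (1 − ρ)μ  ⇒  T̂ − μ = ρ(X − μ)
ρ = (T̂ − μ)/(X − μ) = (58.9528 − 67.2) / (55 − 67.2) = -8.2472 / -12.2 = 0.67600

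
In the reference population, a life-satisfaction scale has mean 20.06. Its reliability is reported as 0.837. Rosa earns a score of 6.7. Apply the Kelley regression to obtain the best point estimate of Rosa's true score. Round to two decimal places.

T̂ = 0.837(6.7) + 0.163(20.06) = 5.6079 + 3.26978 = 8.878 → 8.88

8.88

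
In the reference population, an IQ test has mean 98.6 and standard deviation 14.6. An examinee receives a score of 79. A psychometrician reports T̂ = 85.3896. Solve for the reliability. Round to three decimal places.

0.674

T̂ = ρX + (1 − ρ)μ  ⇒  T̂ − μ = ρ(X − μ)
ρ = (T̂ − μ)/(X − μ) = (85.3896 − 98.6) / (79 − 98.6) = -13.2104 / -19.6 = 0.67400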